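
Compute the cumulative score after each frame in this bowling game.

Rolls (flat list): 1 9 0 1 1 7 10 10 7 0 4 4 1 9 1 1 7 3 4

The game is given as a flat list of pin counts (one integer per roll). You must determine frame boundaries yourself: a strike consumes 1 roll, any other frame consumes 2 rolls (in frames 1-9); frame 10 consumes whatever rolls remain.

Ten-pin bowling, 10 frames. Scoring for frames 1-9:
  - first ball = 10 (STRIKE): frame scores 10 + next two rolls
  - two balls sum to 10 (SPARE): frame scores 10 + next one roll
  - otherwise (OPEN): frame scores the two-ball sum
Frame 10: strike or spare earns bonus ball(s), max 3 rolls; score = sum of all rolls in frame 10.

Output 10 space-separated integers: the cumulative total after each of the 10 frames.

Frame 1: SPARE (1+9=10). 10 + next roll (0) = 10. Cumulative: 10
Frame 2: OPEN (0+1=1). Cumulative: 11
Frame 3: OPEN (1+7=8). Cumulative: 19
Frame 4: STRIKE. 10 + next two rolls (10+7) = 27. Cumulative: 46
Frame 5: STRIKE. 10 + next two rolls (7+0) = 17. Cumulative: 63
Frame 6: OPEN (7+0=7). Cumulative: 70
Frame 7: OPEN (4+4=8). Cumulative: 78
Frame 8: SPARE (1+9=10). 10 + next roll (1) = 11. Cumulative: 89
Frame 9: OPEN (1+1=2). Cumulative: 91
Frame 10: SPARE. Sum of all frame-10 rolls (7+3+4) = 14. Cumulative: 105

Answer: 10 11 19 46 63 70 78 89 91 105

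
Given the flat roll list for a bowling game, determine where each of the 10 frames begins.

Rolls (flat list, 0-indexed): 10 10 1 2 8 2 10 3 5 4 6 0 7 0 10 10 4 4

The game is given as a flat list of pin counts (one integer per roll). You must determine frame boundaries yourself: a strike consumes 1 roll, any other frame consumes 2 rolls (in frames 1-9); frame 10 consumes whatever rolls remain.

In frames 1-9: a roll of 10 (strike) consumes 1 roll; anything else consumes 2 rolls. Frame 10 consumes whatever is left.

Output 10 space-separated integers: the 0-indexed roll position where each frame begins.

Answer: 0 1 2 4 6 7 9 11 13 15

Derivation:
Frame 1 starts at roll index 0: roll=10 (strike), consumes 1 roll
Frame 2 starts at roll index 1: roll=10 (strike), consumes 1 roll
Frame 3 starts at roll index 2: rolls=1,2 (sum=3), consumes 2 rolls
Frame 4 starts at roll index 4: rolls=8,2 (sum=10), consumes 2 rolls
Frame 5 starts at roll index 6: roll=10 (strike), consumes 1 roll
Frame 6 starts at roll index 7: rolls=3,5 (sum=8), consumes 2 rolls
Frame 7 starts at roll index 9: rolls=4,6 (sum=10), consumes 2 rolls
Frame 8 starts at roll index 11: rolls=0,7 (sum=7), consumes 2 rolls
Frame 9 starts at roll index 13: rolls=0,10 (sum=10), consumes 2 rolls
Frame 10 starts at roll index 15: 3 remaining rolls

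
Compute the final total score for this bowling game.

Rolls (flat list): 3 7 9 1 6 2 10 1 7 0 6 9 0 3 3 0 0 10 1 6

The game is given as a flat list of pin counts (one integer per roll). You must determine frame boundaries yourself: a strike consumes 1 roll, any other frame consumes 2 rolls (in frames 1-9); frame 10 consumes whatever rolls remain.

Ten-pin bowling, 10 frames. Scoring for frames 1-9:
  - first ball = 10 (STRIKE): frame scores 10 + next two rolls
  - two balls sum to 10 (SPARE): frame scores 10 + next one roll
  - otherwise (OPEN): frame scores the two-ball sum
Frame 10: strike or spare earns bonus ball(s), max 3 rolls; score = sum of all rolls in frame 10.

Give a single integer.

Answer: 107

Derivation:
Frame 1: SPARE (3+7=10). 10 + next roll (9) = 19. Cumulative: 19
Frame 2: SPARE (9+1=10). 10 + next roll (6) = 16. Cumulative: 35
Frame 3: OPEN (6+2=8). Cumulative: 43
Frame 4: STRIKE. 10 + next two rolls (1+7) = 18. Cumulative: 61
Frame 5: OPEN (1+7=8). Cumulative: 69
Frame 6: OPEN (0+6=6). Cumulative: 75
Frame 7: OPEN (9+0=9). Cumulative: 84
Frame 8: OPEN (3+3=6). Cumulative: 90
Frame 9: OPEN (0+0=0). Cumulative: 90
Frame 10: STRIKE. Sum of all frame-10 rolls (10+1+6) = 17. Cumulative: 107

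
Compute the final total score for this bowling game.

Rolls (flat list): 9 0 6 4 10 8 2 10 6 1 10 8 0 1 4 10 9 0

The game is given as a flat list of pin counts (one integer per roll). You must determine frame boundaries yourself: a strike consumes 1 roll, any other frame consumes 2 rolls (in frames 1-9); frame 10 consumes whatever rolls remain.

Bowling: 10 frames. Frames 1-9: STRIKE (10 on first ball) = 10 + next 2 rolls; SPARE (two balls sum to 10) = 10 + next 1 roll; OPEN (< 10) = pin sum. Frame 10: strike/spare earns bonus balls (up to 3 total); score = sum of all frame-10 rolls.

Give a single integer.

Answer: 143

Derivation:
Frame 1: OPEN (9+0=9). Cumulative: 9
Frame 2: SPARE (6+4=10). 10 + next roll (10) = 20. Cumulative: 29
Frame 3: STRIKE. 10 + next two rolls (8+2) = 20. Cumulative: 49
Frame 4: SPARE (8+2=10). 10 + next roll (10) = 20. Cumulative: 69
Frame 5: STRIKE. 10 + next two rolls (6+1) = 17. Cumulative: 86
Frame 6: OPEN (6+1=7). Cumulative: 93
Frame 7: STRIKE. 10 + next two rolls (8+0) = 18. Cumulative: 111
Frame 8: OPEN (8+0=8). Cumulative: 119
Frame 9: OPEN (1+4=5). Cumulative: 124
Frame 10: STRIKE. Sum of all frame-10 rolls (10+9+0) = 19. Cumulative: 143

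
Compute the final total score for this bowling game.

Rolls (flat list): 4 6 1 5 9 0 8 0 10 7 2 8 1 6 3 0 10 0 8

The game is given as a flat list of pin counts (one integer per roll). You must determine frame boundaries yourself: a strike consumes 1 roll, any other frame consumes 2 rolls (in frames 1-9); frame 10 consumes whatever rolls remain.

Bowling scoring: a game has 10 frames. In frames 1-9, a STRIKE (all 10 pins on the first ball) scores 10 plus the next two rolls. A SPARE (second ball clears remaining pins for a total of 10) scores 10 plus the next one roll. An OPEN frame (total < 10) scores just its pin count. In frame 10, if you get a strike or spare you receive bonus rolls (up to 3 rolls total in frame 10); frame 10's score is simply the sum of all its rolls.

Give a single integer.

Answer: 98

Derivation:
Frame 1: SPARE (4+6=10). 10 + next roll (1) = 11. Cumulative: 11
Frame 2: OPEN (1+5=6). Cumulative: 17
Frame 3: OPEN (9+0=9). Cumulative: 26
Frame 4: OPEN (8+0=8). Cumulative: 34
Frame 5: STRIKE. 10 + next two rolls (7+2) = 19. Cumulative: 53
Frame 6: OPEN (7+2=9). Cumulative: 62
Frame 7: OPEN (8+1=9). Cumulative: 71
Frame 8: OPEN (6+3=9). Cumulative: 80
Frame 9: SPARE (0+10=10). 10 + next roll (0) = 10. Cumulative: 90
Frame 10: OPEN. Sum of all frame-10 rolls (0+8) = 8. Cumulative: 98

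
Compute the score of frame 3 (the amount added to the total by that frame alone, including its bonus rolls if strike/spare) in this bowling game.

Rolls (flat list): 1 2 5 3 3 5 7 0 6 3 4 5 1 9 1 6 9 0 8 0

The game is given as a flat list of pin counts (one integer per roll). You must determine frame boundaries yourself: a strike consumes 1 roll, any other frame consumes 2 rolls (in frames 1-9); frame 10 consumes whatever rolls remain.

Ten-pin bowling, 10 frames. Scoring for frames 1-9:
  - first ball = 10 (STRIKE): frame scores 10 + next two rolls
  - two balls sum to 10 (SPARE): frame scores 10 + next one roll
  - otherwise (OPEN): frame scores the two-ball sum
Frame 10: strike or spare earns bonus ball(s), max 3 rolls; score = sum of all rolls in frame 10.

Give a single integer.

Answer: 8

Derivation:
Frame 1: OPEN (1+2=3). Cumulative: 3
Frame 2: OPEN (5+3=8). Cumulative: 11
Frame 3: OPEN (3+5=8). Cumulative: 19
Frame 4: OPEN (7+0=7). Cumulative: 26
Frame 5: OPEN (6+3=9). Cumulative: 35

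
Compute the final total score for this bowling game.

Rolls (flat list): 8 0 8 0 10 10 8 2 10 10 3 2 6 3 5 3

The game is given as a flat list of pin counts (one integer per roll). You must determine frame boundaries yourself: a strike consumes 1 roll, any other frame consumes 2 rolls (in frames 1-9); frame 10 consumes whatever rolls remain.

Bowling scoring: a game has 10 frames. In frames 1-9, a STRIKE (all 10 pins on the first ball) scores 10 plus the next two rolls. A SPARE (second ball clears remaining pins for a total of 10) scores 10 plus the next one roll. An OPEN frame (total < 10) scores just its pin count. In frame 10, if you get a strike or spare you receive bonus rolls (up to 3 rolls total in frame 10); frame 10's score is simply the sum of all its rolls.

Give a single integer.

Frame 1: OPEN (8+0=8). Cumulative: 8
Frame 2: OPEN (8+0=8). Cumulative: 16
Frame 3: STRIKE. 10 + next two rolls (10+8) = 28. Cumulative: 44
Frame 4: STRIKE. 10 + next two rolls (8+2) = 20. Cumulative: 64
Frame 5: SPARE (8+2=10). 10 + next roll (10) = 20. Cumulative: 84
Frame 6: STRIKE. 10 + next two rolls (10+3) = 23. Cumulative: 107
Frame 7: STRIKE. 10 + next two rolls (3+2) = 15. Cumulative: 122
Frame 8: OPEN (3+2=5). Cumulative: 127
Frame 9: OPEN (6+3=9). Cumulative: 136
Frame 10: OPEN. Sum of all frame-10 rolls (5+3) = 8. Cumulative: 144

Answer: 144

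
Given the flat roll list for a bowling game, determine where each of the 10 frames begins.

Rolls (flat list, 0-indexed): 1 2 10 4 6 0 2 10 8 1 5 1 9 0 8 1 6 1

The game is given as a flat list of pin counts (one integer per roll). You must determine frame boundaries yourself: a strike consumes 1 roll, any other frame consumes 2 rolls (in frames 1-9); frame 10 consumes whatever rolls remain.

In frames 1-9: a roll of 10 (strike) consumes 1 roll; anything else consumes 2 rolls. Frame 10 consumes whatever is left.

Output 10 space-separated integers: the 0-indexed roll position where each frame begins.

Answer: 0 2 3 5 7 8 10 12 14 16

Derivation:
Frame 1 starts at roll index 0: rolls=1,2 (sum=3), consumes 2 rolls
Frame 2 starts at roll index 2: roll=10 (strike), consumes 1 roll
Frame 3 starts at roll index 3: rolls=4,6 (sum=10), consumes 2 rolls
Frame 4 starts at roll index 5: rolls=0,2 (sum=2), consumes 2 rolls
Frame 5 starts at roll index 7: roll=10 (strike), consumes 1 roll
Frame 6 starts at roll index 8: rolls=8,1 (sum=9), consumes 2 rolls
Frame 7 starts at roll index 10: rolls=5,1 (sum=6), consumes 2 rolls
Frame 8 starts at roll index 12: rolls=9,0 (sum=9), consumes 2 rolls
Frame 9 starts at roll index 14: rolls=8,1 (sum=9), consumes 2 rolls
Frame 10 starts at roll index 16: 2 remaining rolls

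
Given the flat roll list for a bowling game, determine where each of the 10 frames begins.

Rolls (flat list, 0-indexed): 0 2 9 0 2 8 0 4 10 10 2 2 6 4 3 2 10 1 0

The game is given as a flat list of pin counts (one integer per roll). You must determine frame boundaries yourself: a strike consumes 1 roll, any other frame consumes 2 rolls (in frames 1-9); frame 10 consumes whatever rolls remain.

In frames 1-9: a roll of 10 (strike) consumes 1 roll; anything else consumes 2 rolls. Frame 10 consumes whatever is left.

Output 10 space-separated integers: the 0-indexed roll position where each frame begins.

Answer: 0 2 4 6 8 9 10 12 14 16

Derivation:
Frame 1 starts at roll index 0: rolls=0,2 (sum=2), consumes 2 rolls
Frame 2 starts at roll index 2: rolls=9,0 (sum=9), consumes 2 rolls
Frame 3 starts at roll index 4: rolls=2,8 (sum=10), consumes 2 rolls
Frame 4 starts at roll index 6: rolls=0,4 (sum=4), consumes 2 rolls
Frame 5 starts at roll index 8: roll=10 (strike), consumes 1 roll
Frame 6 starts at roll index 9: roll=10 (strike), consumes 1 roll
Frame 7 starts at roll index 10: rolls=2,2 (sum=4), consumes 2 rolls
Frame 8 starts at roll index 12: rolls=6,4 (sum=10), consumes 2 rolls
Frame 9 starts at roll index 14: rolls=3,2 (sum=5), consumes 2 rolls
Frame 10 starts at roll index 16: 3 remaining rolls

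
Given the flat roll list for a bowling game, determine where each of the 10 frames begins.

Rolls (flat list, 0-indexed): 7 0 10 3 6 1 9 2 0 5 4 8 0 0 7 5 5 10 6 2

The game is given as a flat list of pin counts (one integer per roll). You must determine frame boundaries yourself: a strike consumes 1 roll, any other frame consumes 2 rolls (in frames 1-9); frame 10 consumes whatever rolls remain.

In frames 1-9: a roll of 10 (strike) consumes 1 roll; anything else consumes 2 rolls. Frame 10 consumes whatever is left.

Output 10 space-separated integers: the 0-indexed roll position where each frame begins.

Answer: 0 2 3 5 7 9 11 13 15 17

Derivation:
Frame 1 starts at roll index 0: rolls=7,0 (sum=7), consumes 2 rolls
Frame 2 starts at roll index 2: roll=10 (strike), consumes 1 roll
Frame 3 starts at roll index 3: rolls=3,6 (sum=9), consumes 2 rolls
Frame 4 starts at roll index 5: rolls=1,9 (sum=10), consumes 2 rolls
Frame 5 starts at roll index 7: rolls=2,0 (sum=2), consumes 2 rolls
Frame 6 starts at roll index 9: rolls=5,4 (sum=9), consumes 2 rolls
Frame 7 starts at roll index 11: rolls=8,0 (sum=8), consumes 2 rolls
Frame 8 starts at roll index 13: rolls=0,7 (sum=7), consumes 2 rolls
Frame 9 starts at roll index 15: rolls=5,5 (sum=10), consumes 2 rolls
Frame 10 starts at roll index 17: 3 remaining rolls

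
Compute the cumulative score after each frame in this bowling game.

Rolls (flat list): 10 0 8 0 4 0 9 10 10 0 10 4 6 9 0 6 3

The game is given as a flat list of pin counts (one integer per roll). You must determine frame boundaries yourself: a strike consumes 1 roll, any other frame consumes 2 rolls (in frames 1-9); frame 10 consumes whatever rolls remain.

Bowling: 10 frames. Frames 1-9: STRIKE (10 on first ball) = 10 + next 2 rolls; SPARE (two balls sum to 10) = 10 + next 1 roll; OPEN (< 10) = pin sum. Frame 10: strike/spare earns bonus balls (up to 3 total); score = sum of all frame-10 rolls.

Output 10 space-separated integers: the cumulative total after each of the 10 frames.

Frame 1: STRIKE. 10 + next two rolls (0+8) = 18. Cumulative: 18
Frame 2: OPEN (0+8=8). Cumulative: 26
Frame 3: OPEN (0+4=4). Cumulative: 30
Frame 4: OPEN (0+9=9). Cumulative: 39
Frame 5: STRIKE. 10 + next two rolls (10+0) = 20. Cumulative: 59
Frame 6: STRIKE. 10 + next two rolls (0+10) = 20. Cumulative: 79
Frame 7: SPARE (0+10=10). 10 + next roll (4) = 14. Cumulative: 93
Frame 8: SPARE (4+6=10). 10 + next roll (9) = 19. Cumulative: 112
Frame 9: OPEN (9+0=9). Cumulative: 121
Frame 10: OPEN. Sum of all frame-10 rolls (6+3) = 9. Cumulative: 130

Answer: 18 26 30 39 59 79 93 112 121 130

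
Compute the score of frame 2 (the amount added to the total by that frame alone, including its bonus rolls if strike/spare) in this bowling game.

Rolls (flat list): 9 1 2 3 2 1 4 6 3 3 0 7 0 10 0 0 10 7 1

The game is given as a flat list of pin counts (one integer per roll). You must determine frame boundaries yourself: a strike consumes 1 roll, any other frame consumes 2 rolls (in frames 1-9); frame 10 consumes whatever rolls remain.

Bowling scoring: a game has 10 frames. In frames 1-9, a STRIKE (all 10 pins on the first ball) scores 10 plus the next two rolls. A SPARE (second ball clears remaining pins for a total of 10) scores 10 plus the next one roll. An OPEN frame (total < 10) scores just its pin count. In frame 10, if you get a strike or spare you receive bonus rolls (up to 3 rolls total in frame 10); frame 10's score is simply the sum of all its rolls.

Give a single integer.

Answer: 5

Derivation:
Frame 1: SPARE (9+1=10). 10 + next roll (2) = 12. Cumulative: 12
Frame 2: OPEN (2+3=5). Cumulative: 17
Frame 3: OPEN (2+1=3). Cumulative: 20
Frame 4: SPARE (4+6=10). 10 + next roll (3) = 13. Cumulative: 33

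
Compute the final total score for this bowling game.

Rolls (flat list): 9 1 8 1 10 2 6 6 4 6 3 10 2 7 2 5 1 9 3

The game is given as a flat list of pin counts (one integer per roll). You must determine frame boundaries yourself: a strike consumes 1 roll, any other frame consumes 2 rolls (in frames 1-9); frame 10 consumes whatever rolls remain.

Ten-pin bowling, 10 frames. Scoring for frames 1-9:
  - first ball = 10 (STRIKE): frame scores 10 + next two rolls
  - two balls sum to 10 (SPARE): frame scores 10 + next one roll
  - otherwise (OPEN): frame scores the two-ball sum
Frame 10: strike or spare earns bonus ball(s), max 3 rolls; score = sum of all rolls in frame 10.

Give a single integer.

Answer: 126

Derivation:
Frame 1: SPARE (9+1=10). 10 + next roll (8) = 18. Cumulative: 18
Frame 2: OPEN (8+1=9). Cumulative: 27
Frame 3: STRIKE. 10 + next two rolls (2+6) = 18. Cumulative: 45
Frame 4: OPEN (2+6=8). Cumulative: 53
Frame 5: SPARE (6+4=10). 10 + next roll (6) = 16. Cumulative: 69
Frame 6: OPEN (6+3=9). Cumulative: 78
Frame 7: STRIKE. 10 + next two rolls (2+7) = 19. Cumulative: 97
Frame 8: OPEN (2+7=9). Cumulative: 106
Frame 9: OPEN (2+5=7). Cumulative: 113
Frame 10: SPARE. Sum of all frame-10 rolls (1+9+3) = 13. Cumulative: 126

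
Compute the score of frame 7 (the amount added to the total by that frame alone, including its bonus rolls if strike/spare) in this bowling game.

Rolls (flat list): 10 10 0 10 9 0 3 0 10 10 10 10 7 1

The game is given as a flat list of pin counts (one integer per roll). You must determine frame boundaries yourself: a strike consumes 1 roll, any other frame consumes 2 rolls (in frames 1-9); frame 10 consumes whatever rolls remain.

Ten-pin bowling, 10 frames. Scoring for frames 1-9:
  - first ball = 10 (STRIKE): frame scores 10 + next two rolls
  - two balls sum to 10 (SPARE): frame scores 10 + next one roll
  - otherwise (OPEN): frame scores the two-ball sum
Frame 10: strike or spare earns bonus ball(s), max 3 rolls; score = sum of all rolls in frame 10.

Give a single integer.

Frame 1: STRIKE. 10 + next two rolls (10+0) = 20. Cumulative: 20
Frame 2: STRIKE. 10 + next two rolls (0+10) = 20. Cumulative: 40
Frame 3: SPARE (0+10=10). 10 + next roll (9) = 19. Cumulative: 59
Frame 4: OPEN (9+0=9). Cumulative: 68
Frame 5: OPEN (3+0=3). Cumulative: 71
Frame 6: STRIKE. 10 + next two rolls (10+10) = 30. Cumulative: 101
Frame 7: STRIKE. 10 + next two rolls (10+10) = 30. Cumulative: 131
Frame 8: STRIKE. 10 + next two rolls (10+7) = 27. Cumulative: 158
Frame 9: STRIKE. 10 + next two rolls (7+1) = 18. Cumulative: 176

Answer: 30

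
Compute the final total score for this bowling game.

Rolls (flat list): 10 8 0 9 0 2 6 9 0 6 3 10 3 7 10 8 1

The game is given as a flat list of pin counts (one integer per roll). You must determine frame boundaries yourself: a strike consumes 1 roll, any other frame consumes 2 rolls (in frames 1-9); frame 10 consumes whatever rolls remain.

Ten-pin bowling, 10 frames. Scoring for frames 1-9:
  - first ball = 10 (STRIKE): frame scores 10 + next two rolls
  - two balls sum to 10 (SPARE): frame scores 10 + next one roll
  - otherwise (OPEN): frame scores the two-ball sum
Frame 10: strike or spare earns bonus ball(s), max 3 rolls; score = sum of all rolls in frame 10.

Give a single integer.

Frame 1: STRIKE. 10 + next two rolls (8+0) = 18. Cumulative: 18
Frame 2: OPEN (8+0=8). Cumulative: 26
Frame 3: OPEN (9+0=9). Cumulative: 35
Frame 4: OPEN (2+6=8). Cumulative: 43
Frame 5: OPEN (9+0=9). Cumulative: 52
Frame 6: OPEN (6+3=9). Cumulative: 61
Frame 7: STRIKE. 10 + next two rolls (3+7) = 20. Cumulative: 81
Frame 8: SPARE (3+7=10). 10 + next roll (10) = 20. Cumulative: 101
Frame 9: STRIKE. 10 + next two rolls (8+1) = 19. Cumulative: 120
Frame 10: OPEN. Sum of all frame-10 rolls (8+1) = 9. Cumulative: 129

Answer: 129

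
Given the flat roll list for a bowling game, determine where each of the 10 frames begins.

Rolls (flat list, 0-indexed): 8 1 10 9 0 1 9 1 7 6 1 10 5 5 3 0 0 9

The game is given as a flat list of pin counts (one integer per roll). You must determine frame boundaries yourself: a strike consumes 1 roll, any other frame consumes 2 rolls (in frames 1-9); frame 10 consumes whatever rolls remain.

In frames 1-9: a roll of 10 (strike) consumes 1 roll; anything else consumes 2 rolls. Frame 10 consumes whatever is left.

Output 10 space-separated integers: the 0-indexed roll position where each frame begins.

Frame 1 starts at roll index 0: rolls=8,1 (sum=9), consumes 2 rolls
Frame 2 starts at roll index 2: roll=10 (strike), consumes 1 roll
Frame 3 starts at roll index 3: rolls=9,0 (sum=9), consumes 2 rolls
Frame 4 starts at roll index 5: rolls=1,9 (sum=10), consumes 2 rolls
Frame 5 starts at roll index 7: rolls=1,7 (sum=8), consumes 2 rolls
Frame 6 starts at roll index 9: rolls=6,1 (sum=7), consumes 2 rolls
Frame 7 starts at roll index 11: roll=10 (strike), consumes 1 roll
Frame 8 starts at roll index 12: rolls=5,5 (sum=10), consumes 2 rolls
Frame 9 starts at roll index 14: rolls=3,0 (sum=3), consumes 2 rolls
Frame 10 starts at roll index 16: 2 remaining rolls

Answer: 0 2 3 5 7 9 11 12 14 16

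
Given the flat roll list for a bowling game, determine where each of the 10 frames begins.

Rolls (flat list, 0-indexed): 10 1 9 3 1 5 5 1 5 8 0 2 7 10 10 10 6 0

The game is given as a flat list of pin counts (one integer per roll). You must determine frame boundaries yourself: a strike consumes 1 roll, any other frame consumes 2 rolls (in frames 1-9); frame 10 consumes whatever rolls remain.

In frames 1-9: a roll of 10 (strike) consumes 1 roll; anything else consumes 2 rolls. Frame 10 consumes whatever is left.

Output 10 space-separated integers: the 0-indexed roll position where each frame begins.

Answer: 0 1 3 5 7 9 11 13 14 15

Derivation:
Frame 1 starts at roll index 0: roll=10 (strike), consumes 1 roll
Frame 2 starts at roll index 1: rolls=1,9 (sum=10), consumes 2 rolls
Frame 3 starts at roll index 3: rolls=3,1 (sum=4), consumes 2 rolls
Frame 4 starts at roll index 5: rolls=5,5 (sum=10), consumes 2 rolls
Frame 5 starts at roll index 7: rolls=1,5 (sum=6), consumes 2 rolls
Frame 6 starts at roll index 9: rolls=8,0 (sum=8), consumes 2 rolls
Frame 7 starts at roll index 11: rolls=2,7 (sum=9), consumes 2 rolls
Frame 8 starts at roll index 13: roll=10 (strike), consumes 1 roll
Frame 9 starts at roll index 14: roll=10 (strike), consumes 1 roll
Frame 10 starts at roll index 15: 3 remaining rolls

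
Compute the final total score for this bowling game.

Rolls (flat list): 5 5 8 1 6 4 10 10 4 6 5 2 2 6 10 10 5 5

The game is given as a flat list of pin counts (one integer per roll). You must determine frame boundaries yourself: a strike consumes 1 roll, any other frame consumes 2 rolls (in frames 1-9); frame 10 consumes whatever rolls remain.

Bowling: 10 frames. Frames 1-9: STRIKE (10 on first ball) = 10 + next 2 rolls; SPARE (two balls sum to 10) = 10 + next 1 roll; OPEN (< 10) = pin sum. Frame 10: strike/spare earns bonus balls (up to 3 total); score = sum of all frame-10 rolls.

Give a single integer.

Answer: 166

Derivation:
Frame 1: SPARE (5+5=10). 10 + next roll (8) = 18. Cumulative: 18
Frame 2: OPEN (8+1=9). Cumulative: 27
Frame 3: SPARE (6+4=10). 10 + next roll (10) = 20. Cumulative: 47
Frame 4: STRIKE. 10 + next two rolls (10+4) = 24. Cumulative: 71
Frame 5: STRIKE. 10 + next two rolls (4+6) = 20. Cumulative: 91
Frame 6: SPARE (4+6=10). 10 + next roll (5) = 15. Cumulative: 106
Frame 7: OPEN (5+2=7). Cumulative: 113
Frame 8: OPEN (2+6=8). Cumulative: 121
Frame 9: STRIKE. 10 + next two rolls (10+5) = 25. Cumulative: 146
Frame 10: STRIKE. Sum of all frame-10 rolls (10+5+5) = 20. Cumulative: 166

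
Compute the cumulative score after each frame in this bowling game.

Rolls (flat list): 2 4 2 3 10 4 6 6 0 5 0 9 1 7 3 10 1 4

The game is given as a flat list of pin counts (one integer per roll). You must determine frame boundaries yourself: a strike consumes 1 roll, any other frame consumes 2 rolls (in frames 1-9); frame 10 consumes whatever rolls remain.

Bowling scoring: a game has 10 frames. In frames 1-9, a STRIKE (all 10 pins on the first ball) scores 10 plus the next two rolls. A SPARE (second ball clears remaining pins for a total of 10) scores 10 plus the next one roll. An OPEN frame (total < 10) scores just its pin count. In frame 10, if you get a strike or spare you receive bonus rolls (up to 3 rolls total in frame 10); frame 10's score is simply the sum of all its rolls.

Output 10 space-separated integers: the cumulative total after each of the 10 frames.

Frame 1: OPEN (2+4=6). Cumulative: 6
Frame 2: OPEN (2+3=5). Cumulative: 11
Frame 3: STRIKE. 10 + next two rolls (4+6) = 20. Cumulative: 31
Frame 4: SPARE (4+6=10). 10 + next roll (6) = 16. Cumulative: 47
Frame 5: OPEN (6+0=6). Cumulative: 53
Frame 6: OPEN (5+0=5). Cumulative: 58
Frame 7: SPARE (9+1=10). 10 + next roll (7) = 17. Cumulative: 75
Frame 8: SPARE (7+3=10). 10 + next roll (10) = 20. Cumulative: 95
Frame 9: STRIKE. 10 + next two rolls (1+4) = 15. Cumulative: 110
Frame 10: OPEN. Sum of all frame-10 rolls (1+4) = 5. Cumulative: 115

Answer: 6 11 31 47 53 58 75 95 110 115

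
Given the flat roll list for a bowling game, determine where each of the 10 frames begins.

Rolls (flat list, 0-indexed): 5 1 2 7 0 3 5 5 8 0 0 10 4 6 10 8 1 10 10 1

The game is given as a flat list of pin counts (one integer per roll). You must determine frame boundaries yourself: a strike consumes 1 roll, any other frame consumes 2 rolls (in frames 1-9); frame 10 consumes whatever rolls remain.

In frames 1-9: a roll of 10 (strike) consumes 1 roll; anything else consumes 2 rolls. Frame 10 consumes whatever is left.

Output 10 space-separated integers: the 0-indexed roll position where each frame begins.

Answer: 0 2 4 6 8 10 12 14 15 17

Derivation:
Frame 1 starts at roll index 0: rolls=5,1 (sum=6), consumes 2 rolls
Frame 2 starts at roll index 2: rolls=2,7 (sum=9), consumes 2 rolls
Frame 3 starts at roll index 4: rolls=0,3 (sum=3), consumes 2 rolls
Frame 4 starts at roll index 6: rolls=5,5 (sum=10), consumes 2 rolls
Frame 5 starts at roll index 8: rolls=8,0 (sum=8), consumes 2 rolls
Frame 6 starts at roll index 10: rolls=0,10 (sum=10), consumes 2 rolls
Frame 7 starts at roll index 12: rolls=4,6 (sum=10), consumes 2 rolls
Frame 8 starts at roll index 14: roll=10 (strike), consumes 1 roll
Frame 9 starts at roll index 15: rolls=8,1 (sum=9), consumes 2 rolls
Frame 10 starts at roll index 17: 3 remaining rolls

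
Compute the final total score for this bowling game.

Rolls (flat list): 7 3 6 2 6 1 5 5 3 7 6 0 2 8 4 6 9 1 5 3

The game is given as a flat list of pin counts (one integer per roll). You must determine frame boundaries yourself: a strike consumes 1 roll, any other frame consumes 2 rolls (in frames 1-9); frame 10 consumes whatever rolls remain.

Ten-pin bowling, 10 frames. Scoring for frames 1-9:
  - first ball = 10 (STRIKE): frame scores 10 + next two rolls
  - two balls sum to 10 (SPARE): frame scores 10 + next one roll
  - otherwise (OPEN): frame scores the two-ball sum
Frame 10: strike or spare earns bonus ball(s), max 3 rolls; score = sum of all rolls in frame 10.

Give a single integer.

Frame 1: SPARE (7+3=10). 10 + next roll (6) = 16. Cumulative: 16
Frame 2: OPEN (6+2=8). Cumulative: 24
Frame 3: OPEN (6+1=7). Cumulative: 31
Frame 4: SPARE (5+5=10). 10 + next roll (3) = 13. Cumulative: 44
Frame 5: SPARE (3+7=10). 10 + next roll (6) = 16. Cumulative: 60
Frame 6: OPEN (6+0=6). Cumulative: 66
Frame 7: SPARE (2+8=10). 10 + next roll (4) = 14. Cumulative: 80
Frame 8: SPARE (4+6=10). 10 + next roll (9) = 19. Cumulative: 99
Frame 9: SPARE (9+1=10). 10 + next roll (5) = 15. Cumulative: 114
Frame 10: OPEN. Sum of all frame-10 rolls (5+3) = 8. Cumulative: 122

Answer: 122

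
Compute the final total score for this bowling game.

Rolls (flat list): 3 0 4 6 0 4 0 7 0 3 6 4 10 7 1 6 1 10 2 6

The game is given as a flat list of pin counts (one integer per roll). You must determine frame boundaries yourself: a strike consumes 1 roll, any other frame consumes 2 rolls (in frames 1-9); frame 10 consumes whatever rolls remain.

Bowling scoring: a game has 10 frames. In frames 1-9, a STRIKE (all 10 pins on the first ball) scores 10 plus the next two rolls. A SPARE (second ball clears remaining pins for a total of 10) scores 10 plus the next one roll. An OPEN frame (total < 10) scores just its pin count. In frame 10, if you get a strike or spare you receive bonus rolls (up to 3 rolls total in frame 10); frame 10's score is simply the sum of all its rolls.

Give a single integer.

Frame 1: OPEN (3+0=3). Cumulative: 3
Frame 2: SPARE (4+6=10). 10 + next roll (0) = 10. Cumulative: 13
Frame 3: OPEN (0+4=4). Cumulative: 17
Frame 4: OPEN (0+7=7). Cumulative: 24
Frame 5: OPEN (0+3=3). Cumulative: 27
Frame 6: SPARE (6+4=10). 10 + next roll (10) = 20. Cumulative: 47
Frame 7: STRIKE. 10 + next two rolls (7+1) = 18. Cumulative: 65
Frame 8: OPEN (7+1=8). Cumulative: 73
Frame 9: OPEN (6+1=7). Cumulative: 80
Frame 10: STRIKE. Sum of all frame-10 rolls (10+2+6) = 18. Cumulative: 98

Answer: 98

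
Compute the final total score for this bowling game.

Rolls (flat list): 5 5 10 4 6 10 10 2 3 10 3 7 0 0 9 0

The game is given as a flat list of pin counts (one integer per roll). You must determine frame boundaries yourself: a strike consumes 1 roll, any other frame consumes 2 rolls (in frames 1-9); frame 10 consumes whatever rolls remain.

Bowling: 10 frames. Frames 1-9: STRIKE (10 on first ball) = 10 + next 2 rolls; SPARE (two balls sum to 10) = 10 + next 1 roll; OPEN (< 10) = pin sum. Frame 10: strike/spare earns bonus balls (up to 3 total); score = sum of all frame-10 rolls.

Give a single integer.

Frame 1: SPARE (5+5=10). 10 + next roll (10) = 20. Cumulative: 20
Frame 2: STRIKE. 10 + next two rolls (4+6) = 20. Cumulative: 40
Frame 3: SPARE (4+6=10). 10 + next roll (10) = 20. Cumulative: 60
Frame 4: STRIKE. 10 + next two rolls (10+2) = 22. Cumulative: 82
Frame 5: STRIKE. 10 + next two rolls (2+3) = 15. Cumulative: 97
Frame 6: OPEN (2+3=5). Cumulative: 102
Frame 7: STRIKE. 10 + next two rolls (3+7) = 20. Cumulative: 122
Frame 8: SPARE (3+7=10). 10 + next roll (0) = 10. Cumulative: 132
Frame 9: OPEN (0+0=0). Cumulative: 132
Frame 10: OPEN. Sum of all frame-10 rolls (9+0) = 9. Cumulative: 141

Answer: 141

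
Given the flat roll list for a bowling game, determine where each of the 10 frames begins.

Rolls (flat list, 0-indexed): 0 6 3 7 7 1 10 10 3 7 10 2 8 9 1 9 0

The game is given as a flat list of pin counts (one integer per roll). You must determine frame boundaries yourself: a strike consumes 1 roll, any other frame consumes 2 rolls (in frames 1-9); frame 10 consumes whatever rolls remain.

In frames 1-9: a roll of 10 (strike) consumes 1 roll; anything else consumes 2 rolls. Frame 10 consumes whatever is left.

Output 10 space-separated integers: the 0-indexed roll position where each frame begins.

Answer: 0 2 4 6 7 8 10 11 13 15

Derivation:
Frame 1 starts at roll index 0: rolls=0,6 (sum=6), consumes 2 rolls
Frame 2 starts at roll index 2: rolls=3,7 (sum=10), consumes 2 rolls
Frame 3 starts at roll index 4: rolls=7,1 (sum=8), consumes 2 rolls
Frame 4 starts at roll index 6: roll=10 (strike), consumes 1 roll
Frame 5 starts at roll index 7: roll=10 (strike), consumes 1 roll
Frame 6 starts at roll index 8: rolls=3,7 (sum=10), consumes 2 rolls
Frame 7 starts at roll index 10: roll=10 (strike), consumes 1 roll
Frame 8 starts at roll index 11: rolls=2,8 (sum=10), consumes 2 rolls
Frame 9 starts at roll index 13: rolls=9,1 (sum=10), consumes 2 rolls
Frame 10 starts at roll index 15: 2 remaining rolls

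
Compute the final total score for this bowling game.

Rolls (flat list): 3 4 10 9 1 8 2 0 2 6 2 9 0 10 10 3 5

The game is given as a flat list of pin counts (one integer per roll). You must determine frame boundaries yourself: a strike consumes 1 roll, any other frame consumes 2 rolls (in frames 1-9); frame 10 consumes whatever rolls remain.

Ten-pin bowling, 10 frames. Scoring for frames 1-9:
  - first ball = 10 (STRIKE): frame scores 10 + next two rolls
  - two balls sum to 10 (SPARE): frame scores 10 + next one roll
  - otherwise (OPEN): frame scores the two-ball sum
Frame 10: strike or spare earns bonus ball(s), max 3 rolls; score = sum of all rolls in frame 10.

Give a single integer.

Answer: 123

Derivation:
Frame 1: OPEN (3+4=7). Cumulative: 7
Frame 2: STRIKE. 10 + next two rolls (9+1) = 20. Cumulative: 27
Frame 3: SPARE (9+1=10). 10 + next roll (8) = 18. Cumulative: 45
Frame 4: SPARE (8+2=10). 10 + next roll (0) = 10. Cumulative: 55
Frame 5: OPEN (0+2=2). Cumulative: 57
Frame 6: OPEN (6+2=8). Cumulative: 65
Frame 7: OPEN (9+0=9). Cumulative: 74
Frame 8: STRIKE. 10 + next two rolls (10+3) = 23. Cumulative: 97
Frame 9: STRIKE. 10 + next two rolls (3+5) = 18. Cumulative: 115
Frame 10: OPEN. Sum of all frame-10 rolls (3+5) = 8. Cumulative: 123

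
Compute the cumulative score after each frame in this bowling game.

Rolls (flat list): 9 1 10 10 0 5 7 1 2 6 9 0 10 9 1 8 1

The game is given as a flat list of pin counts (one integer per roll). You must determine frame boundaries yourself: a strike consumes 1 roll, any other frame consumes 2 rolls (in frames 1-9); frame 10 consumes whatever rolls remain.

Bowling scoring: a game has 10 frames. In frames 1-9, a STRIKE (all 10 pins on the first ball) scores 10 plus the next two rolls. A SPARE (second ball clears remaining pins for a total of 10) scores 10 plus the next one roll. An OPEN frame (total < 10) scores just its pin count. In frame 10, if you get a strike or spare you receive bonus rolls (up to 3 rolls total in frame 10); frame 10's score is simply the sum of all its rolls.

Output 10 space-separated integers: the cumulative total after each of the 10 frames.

Frame 1: SPARE (9+1=10). 10 + next roll (10) = 20. Cumulative: 20
Frame 2: STRIKE. 10 + next two rolls (10+0) = 20. Cumulative: 40
Frame 3: STRIKE. 10 + next two rolls (0+5) = 15. Cumulative: 55
Frame 4: OPEN (0+5=5). Cumulative: 60
Frame 5: OPEN (7+1=8). Cumulative: 68
Frame 6: OPEN (2+6=8). Cumulative: 76
Frame 7: OPEN (9+0=9). Cumulative: 85
Frame 8: STRIKE. 10 + next two rolls (9+1) = 20. Cumulative: 105
Frame 9: SPARE (9+1=10). 10 + next roll (8) = 18. Cumulative: 123
Frame 10: OPEN. Sum of all frame-10 rolls (8+1) = 9. Cumulative: 132

Answer: 20 40 55 60 68 76 85 105 123 132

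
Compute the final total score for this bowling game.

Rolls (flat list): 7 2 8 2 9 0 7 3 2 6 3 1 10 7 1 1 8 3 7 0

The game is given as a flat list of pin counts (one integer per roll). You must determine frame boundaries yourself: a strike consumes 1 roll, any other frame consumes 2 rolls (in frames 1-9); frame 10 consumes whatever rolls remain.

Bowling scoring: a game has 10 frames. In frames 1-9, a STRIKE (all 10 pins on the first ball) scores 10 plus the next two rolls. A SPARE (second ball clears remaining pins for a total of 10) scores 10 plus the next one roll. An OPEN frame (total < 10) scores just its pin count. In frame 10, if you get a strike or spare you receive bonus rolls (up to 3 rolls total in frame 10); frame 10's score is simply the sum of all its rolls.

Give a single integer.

Frame 1: OPEN (7+2=9). Cumulative: 9
Frame 2: SPARE (8+2=10). 10 + next roll (9) = 19. Cumulative: 28
Frame 3: OPEN (9+0=9). Cumulative: 37
Frame 4: SPARE (7+3=10). 10 + next roll (2) = 12. Cumulative: 49
Frame 5: OPEN (2+6=8). Cumulative: 57
Frame 6: OPEN (3+1=4). Cumulative: 61
Frame 7: STRIKE. 10 + next two rolls (7+1) = 18. Cumulative: 79
Frame 8: OPEN (7+1=8). Cumulative: 87
Frame 9: OPEN (1+8=9). Cumulative: 96
Frame 10: SPARE. Sum of all frame-10 rolls (3+7+0) = 10. Cumulative: 106

Answer: 106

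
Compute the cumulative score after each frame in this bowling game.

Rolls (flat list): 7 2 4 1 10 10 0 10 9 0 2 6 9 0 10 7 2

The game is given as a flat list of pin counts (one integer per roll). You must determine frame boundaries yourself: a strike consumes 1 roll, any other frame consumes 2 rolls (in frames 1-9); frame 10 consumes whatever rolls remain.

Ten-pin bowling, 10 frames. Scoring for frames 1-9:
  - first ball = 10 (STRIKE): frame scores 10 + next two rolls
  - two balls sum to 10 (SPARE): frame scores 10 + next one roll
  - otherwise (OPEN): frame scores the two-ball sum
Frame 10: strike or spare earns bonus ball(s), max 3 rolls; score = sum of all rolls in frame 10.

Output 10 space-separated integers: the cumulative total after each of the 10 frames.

Answer: 9 14 34 54 73 82 90 99 118 127

Derivation:
Frame 1: OPEN (7+2=9). Cumulative: 9
Frame 2: OPEN (4+1=5). Cumulative: 14
Frame 3: STRIKE. 10 + next two rolls (10+0) = 20. Cumulative: 34
Frame 4: STRIKE. 10 + next two rolls (0+10) = 20. Cumulative: 54
Frame 5: SPARE (0+10=10). 10 + next roll (9) = 19. Cumulative: 73
Frame 6: OPEN (9+0=9). Cumulative: 82
Frame 7: OPEN (2+6=8). Cumulative: 90
Frame 8: OPEN (9+0=9). Cumulative: 99
Frame 9: STRIKE. 10 + next two rolls (7+2) = 19. Cumulative: 118
Frame 10: OPEN. Sum of all frame-10 rolls (7+2) = 9. Cumulative: 127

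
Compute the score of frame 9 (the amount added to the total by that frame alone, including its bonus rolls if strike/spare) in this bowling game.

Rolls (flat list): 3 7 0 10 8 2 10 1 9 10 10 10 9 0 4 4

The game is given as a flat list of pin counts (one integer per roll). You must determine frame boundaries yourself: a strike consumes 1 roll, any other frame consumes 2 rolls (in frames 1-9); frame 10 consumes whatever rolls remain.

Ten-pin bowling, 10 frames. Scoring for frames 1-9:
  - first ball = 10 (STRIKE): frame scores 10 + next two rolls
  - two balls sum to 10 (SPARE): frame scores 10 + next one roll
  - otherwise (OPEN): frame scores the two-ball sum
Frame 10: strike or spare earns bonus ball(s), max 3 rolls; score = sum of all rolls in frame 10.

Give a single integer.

Frame 1: SPARE (3+7=10). 10 + next roll (0) = 10. Cumulative: 10
Frame 2: SPARE (0+10=10). 10 + next roll (8) = 18. Cumulative: 28
Frame 3: SPARE (8+2=10). 10 + next roll (10) = 20. Cumulative: 48
Frame 4: STRIKE. 10 + next two rolls (1+9) = 20. Cumulative: 68
Frame 5: SPARE (1+9=10). 10 + next roll (10) = 20. Cumulative: 88
Frame 6: STRIKE. 10 + next two rolls (10+10) = 30. Cumulative: 118
Frame 7: STRIKE. 10 + next two rolls (10+9) = 29. Cumulative: 147
Frame 8: STRIKE. 10 + next two rolls (9+0) = 19. Cumulative: 166
Frame 9: OPEN (9+0=9). Cumulative: 175
Frame 10: OPEN. Sum of all frame-10 rolls (4+4) = 8. Cumulative: 183

Answer: 9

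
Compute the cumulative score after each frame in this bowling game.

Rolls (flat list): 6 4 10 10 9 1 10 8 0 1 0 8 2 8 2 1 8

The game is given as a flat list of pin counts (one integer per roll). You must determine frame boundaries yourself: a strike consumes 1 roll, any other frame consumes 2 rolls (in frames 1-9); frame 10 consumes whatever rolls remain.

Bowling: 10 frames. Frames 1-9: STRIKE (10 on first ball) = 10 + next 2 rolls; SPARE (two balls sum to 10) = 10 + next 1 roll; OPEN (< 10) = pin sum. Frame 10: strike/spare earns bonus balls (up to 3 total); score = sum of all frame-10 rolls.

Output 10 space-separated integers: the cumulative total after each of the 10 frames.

Frame 1: SPARE (6+4=10). 10 + next roll (10) = 20. Cumulative: 20
Frame 2: STRIKE. 10 + next two rolls (10+9) = 29. Cumulative: 49
Frame 3: STRIKE. 10 + next two rolls (9+1) = 20. Cumulative: 69
Frame 4: SPARE (9+1=10). 10 + next roll (10) = 20. Cumulative: 89
Frame 5: STRIKE. 10 + next two rolls (8+0) = 18. Cumulative: 107
Frame 6: OPEN (8+0=8). Cumulative: 115
Frame 7: OPEN (1+0=1). Cumulative: 116
Frame 8: SPARE (8+2=10). 10 + next roll (8) = 18. Cumulative: 134
Frame 9: SPARE (8+2=10). 10 + next roll (1) = 11. Cumulative: 145
Frame 10: OPEN. Sum of all frame-10 rolls (1+8) = 9. Cumulative: 154

Answer: 20 49 69 89 107 115 116 134 145 154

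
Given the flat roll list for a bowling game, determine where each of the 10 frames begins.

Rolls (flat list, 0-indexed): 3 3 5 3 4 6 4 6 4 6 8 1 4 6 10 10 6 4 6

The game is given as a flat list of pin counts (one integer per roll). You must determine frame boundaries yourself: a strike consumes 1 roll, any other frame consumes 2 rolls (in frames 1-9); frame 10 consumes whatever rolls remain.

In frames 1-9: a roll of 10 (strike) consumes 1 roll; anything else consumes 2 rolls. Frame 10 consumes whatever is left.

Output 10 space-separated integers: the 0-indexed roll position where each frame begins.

Frame 1 starts at roll index 0: rolls=3,3 (sum=6), consumes 2 rolls
Frame 2 starts at roll index 2: rolls=5,3 (sum=8), consumes 2 rolls
Frame 3 starts at roll index 4: rolls=4,6 (sum=10), consumes 2 rolls
Frame 4 starts at roll index 6: rolls=4,6 (sum=10), consumes 2 rolls
Frame 5 starts at roll index 8: rolls=4,6 (sum=10), consumes 2 rolls
Frame 6 starts at roll index 10: rolls=8,1 (sum=9), consumes 2 rolls
Frame 7 starts at roll index 12: rolls=4,6 (sum=10), consumes 2 rolls
Frame 8 starts at roll index 14: roll=10 (strike), consumes 1 roll
Frame 9 starts at roll index 15: roll=10 (strike), consumes 1 roll
Frame 10 starts at roll index 16: 3 remaining rolls

Answer: 0 2 4 6 8 10 12 14 15 16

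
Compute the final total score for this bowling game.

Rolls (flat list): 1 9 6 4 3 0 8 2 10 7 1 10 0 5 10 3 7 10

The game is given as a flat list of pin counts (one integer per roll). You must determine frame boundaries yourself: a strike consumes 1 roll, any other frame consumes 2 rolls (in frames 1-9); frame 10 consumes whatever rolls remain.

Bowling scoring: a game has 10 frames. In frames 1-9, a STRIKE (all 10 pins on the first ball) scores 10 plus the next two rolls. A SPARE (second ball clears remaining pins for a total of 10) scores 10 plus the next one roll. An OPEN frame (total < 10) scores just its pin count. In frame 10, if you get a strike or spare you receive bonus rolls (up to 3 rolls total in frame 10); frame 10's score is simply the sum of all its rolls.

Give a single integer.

Answer: 138

Derivation:
Frame 1: SPARE (1+9=10). 10 + next roll (6) = 16. Cumulative: 16
Frame 2: SPARE (6+4=10). 10 + next roll (3) = 13. Cumulative: 29
Frame 3: OPEN (3+0=3). Cumulative: 32
Frame 4: SPARE (8+2=10). 10 + next roll (10) = 20. Cumulative: 52
Frame 5: STRIKE. 10 + next two rolls (7+1) = 18. Cumulative: 70
Frame 6: OPEN (7+1=8). Cumulative: 78
Frame 7: STRIKE. 10 + next two rolls (0+5) = 15. Cumulative: 93
Frame 8: OPEN (0+5=5). Cumulative: 98
Frame 9: STRIKE. 10 + next two rolls (3+7) = 20. Cumulative: 118
Frame 10: SPARE. Sum of all frame-10 rolls (3+7+10) = 20. Cumulative: 138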